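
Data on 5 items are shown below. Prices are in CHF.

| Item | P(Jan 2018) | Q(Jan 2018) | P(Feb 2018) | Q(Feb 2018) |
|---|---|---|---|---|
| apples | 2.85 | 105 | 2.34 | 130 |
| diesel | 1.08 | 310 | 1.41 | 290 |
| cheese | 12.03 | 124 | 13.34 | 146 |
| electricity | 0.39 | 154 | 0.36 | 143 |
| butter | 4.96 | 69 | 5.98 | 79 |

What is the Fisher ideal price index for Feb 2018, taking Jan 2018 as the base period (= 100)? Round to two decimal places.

Laspeyres component (base-period weights):
ΣP(Feb 2018)Q(Jan 2018) = 2.34×105 + 1.41×310 + 13.34×124 + 0.36×154 + 5.98×69 = 245.7 + 437.1 + 1654.16 + 55.44 + 412.62 = 2805.02
ΣP(Jan 2018)Q(Jan 2018) = 2.85×105 + 1.08×310 + 12.03×124 + 0.39×154 + 4.96×69 = 299.25 + 334.8 + 1491.72 + 60.06 + 342.24 = 2528.07
L = 2805.02 / 2528.07 × 100 = 110.9550
Paasche component (current-period weights):
ΣP(Feb 2018)Q(Feb 2018) = 2.34×130 + 1.41×290 + 13.34×146 + 0.36×143 + 5.98×79 = 304.2 + 408.9 + 1947.64 + 51.48 + 472.42 = 3184.64
ΣP(Jan 2018)Q(Feb 2018) = 2.85×130 + 1.08×290 + 12.03×146 + 0.39×143 + 4.96×79 = 370.5 + 313.2 + 1756.38 + 55.77 + 391.84 = 2887.69
P = 3184.64 / 2887.69 × 100 = 110.2833
Fisher = √(L × P) = √(110.9550 × 110.2833) = 110.6186

110.62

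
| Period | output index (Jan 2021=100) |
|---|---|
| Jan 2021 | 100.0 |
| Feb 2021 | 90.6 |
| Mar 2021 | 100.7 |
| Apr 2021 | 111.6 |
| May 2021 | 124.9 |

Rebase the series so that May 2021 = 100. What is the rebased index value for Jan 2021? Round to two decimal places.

Rebased(Jan 2021) = 100.0 / 124.9 × 100 = 80.0641

80.06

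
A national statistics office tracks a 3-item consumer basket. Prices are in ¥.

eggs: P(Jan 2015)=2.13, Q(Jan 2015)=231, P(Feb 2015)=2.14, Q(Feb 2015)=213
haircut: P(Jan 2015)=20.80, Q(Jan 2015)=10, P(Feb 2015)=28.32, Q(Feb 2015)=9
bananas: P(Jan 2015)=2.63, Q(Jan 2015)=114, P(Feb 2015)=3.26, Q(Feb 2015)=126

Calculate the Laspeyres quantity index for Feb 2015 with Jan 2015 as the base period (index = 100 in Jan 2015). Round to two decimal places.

97.24

Laspeyres quantity index uses base-period prices as weights.
ΣP(Jan 2015)·Q(Feb 2015) = 2.13×213 + 20.80×9 + 2.63×126 = 453.69 + 187.2 + 331.38 = 972.27
ΣP(Jan 2015)·Q(Jan 2015) = 2.13×231 + 20.80×10 + 2.63×114 = 492.03 + 208 + 299.82 = 999.85
Index = 972.27 / 999.85 × 100 = 97.2416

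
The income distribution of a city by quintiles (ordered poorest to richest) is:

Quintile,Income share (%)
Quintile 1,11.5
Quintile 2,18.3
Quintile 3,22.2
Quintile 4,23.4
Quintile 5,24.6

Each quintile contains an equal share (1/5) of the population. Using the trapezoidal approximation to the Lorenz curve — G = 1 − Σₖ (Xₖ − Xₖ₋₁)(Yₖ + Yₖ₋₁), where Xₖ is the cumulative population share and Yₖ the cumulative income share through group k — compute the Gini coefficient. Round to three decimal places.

Cumulative income shares Yₖ: 0.1150, 0.2980, 0.5200, 0.7540, 1.0000
Σ (Xₖ−Xₖ₋₁)(Yₖ+Yₖ₋₁) = (1/5)(0.1150+0.0000) + (1/5)(0.2980+0.1150) + (1/5)(0.5200+0.2980) + (1/5)(0.7540+0.5200) + (1/5)(1.0000+0.7540)
  = 0.0230 + 0.0826 + 0.1636 + 0.2548 + 0.3508 = 0.8748
G = 1 − 0.8748 = 0.1252

0.125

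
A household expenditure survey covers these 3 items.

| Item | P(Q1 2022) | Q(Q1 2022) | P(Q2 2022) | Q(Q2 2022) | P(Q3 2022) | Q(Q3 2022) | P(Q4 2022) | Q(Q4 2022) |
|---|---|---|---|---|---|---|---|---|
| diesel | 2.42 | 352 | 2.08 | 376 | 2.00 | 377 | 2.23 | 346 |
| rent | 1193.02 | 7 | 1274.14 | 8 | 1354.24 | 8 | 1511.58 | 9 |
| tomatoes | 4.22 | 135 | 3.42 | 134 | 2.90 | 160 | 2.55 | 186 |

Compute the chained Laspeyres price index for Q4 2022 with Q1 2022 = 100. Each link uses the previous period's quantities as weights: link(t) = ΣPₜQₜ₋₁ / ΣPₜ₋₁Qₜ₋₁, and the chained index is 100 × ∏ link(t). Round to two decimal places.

119.97

Link Q1 2022→Q2 2022:
ΣP(Q2 2022)Q(Q1 2022) = 2.08×352 + 1274.14×7 + 3.42×135 = 732.16 + 8918.98 + 461.7 = 10112.84
ΣP(Q1 2022)Q(Q1 2022) = 2.42×352 + 1193.02×7 + 4.22×135 = 851.84 + 8351.14 + 569.7 = 9772.68
link = 10112.84/9772.68 = 1.034807
Link Q2 2022→Q3 2022:
ΣP(Q3 2022)Q(Q2 2022) = 2.00×376 + 1354.24×8 + 2.90×134 = 752 + 10833.92 + 388.6 = 11974.52
ΣP(Q2 2022)Q(Q2 2022) = 2.08×376 + 1274.14×8 + 3.42×134 = 782.08 + 10193.12 + 458.28 = 11433.48
link = 11974.52/11433.48 = 1.047321
Link Q3 2022→Q4 2022:
ΣP(Q4 2022)Q(Q3 2022) = 2.23×377 + 1511.58×8 + 2.55×160 = 840.71 + 12092.64 + 408 = 13341.35
ΣP(Q3 2022)Q(Q3 2022) = 2.00×377 + 1354.24×8 + 2.90×160 = 754 + 10833.92 + 464 = 12051.92
link = 13341.35/12051.92 = 1.106990
Chained index = 100 × 1.034807 × 1.047321 × 1.106990 = 119.9728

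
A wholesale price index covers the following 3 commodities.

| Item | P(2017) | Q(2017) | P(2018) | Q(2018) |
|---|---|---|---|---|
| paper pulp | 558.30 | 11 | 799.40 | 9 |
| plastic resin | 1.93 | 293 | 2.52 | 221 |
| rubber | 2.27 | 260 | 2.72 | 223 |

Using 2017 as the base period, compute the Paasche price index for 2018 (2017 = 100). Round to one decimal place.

140.3

Paasche price index uses current-period quantities as weights.
ΣP(2018)·Q(2018) = 799.40×9 + 2.52×221 + 2.72×223 = 7194.6 + 556.92 + 606.56 = 8358.08
ΣP(2017)·Q(2018) = 558.30×9 + 1.93×221 + 2.27×223 = 5024.7 + 426.53 + 506.21 = 5957.44
Index = 8358.08 / 5957.44 × 100 = 140.2965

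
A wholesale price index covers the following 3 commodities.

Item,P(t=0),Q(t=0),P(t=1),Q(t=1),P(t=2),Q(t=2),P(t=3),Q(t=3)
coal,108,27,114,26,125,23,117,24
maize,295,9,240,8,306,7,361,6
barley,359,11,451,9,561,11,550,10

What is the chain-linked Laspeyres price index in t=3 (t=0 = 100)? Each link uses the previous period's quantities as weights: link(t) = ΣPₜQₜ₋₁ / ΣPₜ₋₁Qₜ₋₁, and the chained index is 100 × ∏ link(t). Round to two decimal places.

Link t=0→t=1:
ΣP(t=1)Q(t=0) = 114×27 + 240×9 + 451×11 = 3078 + 2160 + 4961 = 10199
ΣP(t=0)Q(t=0) = 108×27 + 295×9 + 359×11 = 2916 + 2655 + 3949 = 9520
link = 10199/9520 = 1.071324
Link t=1→t=2:
ΣP(t=2)Q(t=1) = 125×26 + 306×8 + 561×9 = 3250 + 2448 + 5049 = 10747
ΣP(t=1)Q(t=1) = 114×26 + 240×8 + 451×9 = 2964 + 1920 + 4059 = 8943
link = 10747/8943 = 1.201722
Link t=2→t=3:
ΣP(t=3)Q(t=2) = 117×23 + 361×7 + 550×11 = 2691 + 2527 + 6050 = 11268
ΣP(t=2)Q(t=2) = 125×23 + 306×7 + 561×11 = 2875 + 2142 + 6171 = 11188
link = 11268/11188 = 1.007151
Chained index = 100 × 1.071324 × 1.201722 × 1.007151 = 129.6639

129.66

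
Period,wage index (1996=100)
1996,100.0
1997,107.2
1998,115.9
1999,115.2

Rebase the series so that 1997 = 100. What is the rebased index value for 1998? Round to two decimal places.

Rebased(1998) = 115.9 / 107.2 × 100 = 108.1157

108.12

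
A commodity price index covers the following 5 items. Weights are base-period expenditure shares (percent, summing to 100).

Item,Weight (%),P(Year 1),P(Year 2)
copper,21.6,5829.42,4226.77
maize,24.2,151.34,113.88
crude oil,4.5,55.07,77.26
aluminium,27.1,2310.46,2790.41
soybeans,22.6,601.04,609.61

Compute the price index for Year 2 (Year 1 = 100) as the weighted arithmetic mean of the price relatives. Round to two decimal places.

copper: 21.6 × (4226.77/5829.42) = 21.6 × 0.725076 = 15.6616
maize: 24.2 × (113.88/151.34) = 24.2 × 0.752478 = 18.2100
crude oil: 4.5 × (77.26/55.07) = 4.5 × 1.402942 = 6.3132
aluminium: 27.1 × (2790.41/2310.46) = 27.1 × 1.207729 = 32.7295
soybeans: 22.6 × (609.61/601.04) = 22.6 × 1.014259 = 22.9222
Index = Σ wᵢ·(p₁ᵢ/p₀ᵢ) = 15.6616 + 18.2100 + 6.3132 + 32.7295 + 22.9222 = 95.8365

95.84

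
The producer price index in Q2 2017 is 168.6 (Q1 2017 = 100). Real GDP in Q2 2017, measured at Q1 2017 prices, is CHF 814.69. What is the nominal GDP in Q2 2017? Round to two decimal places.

1373.57

Nominal = Real × (Index/100) = 814.69 × (168.6/100)
        = 814.69 × 1.686 = 1373.5673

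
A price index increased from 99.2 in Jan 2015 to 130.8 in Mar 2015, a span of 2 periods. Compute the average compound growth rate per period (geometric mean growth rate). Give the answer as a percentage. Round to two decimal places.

14.83%

Growth factor = (130.8/99.2)^(1/2) = (1.318548)^(1/2) = 1.148281
Growth rate = 1.148281 − 1 = 0.148281 = 14.8281%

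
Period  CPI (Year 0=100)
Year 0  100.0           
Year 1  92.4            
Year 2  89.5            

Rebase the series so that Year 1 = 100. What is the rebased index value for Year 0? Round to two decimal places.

Rebased(Year 0) = 100.0 / 92.4 × 100 = 108.2251

108.23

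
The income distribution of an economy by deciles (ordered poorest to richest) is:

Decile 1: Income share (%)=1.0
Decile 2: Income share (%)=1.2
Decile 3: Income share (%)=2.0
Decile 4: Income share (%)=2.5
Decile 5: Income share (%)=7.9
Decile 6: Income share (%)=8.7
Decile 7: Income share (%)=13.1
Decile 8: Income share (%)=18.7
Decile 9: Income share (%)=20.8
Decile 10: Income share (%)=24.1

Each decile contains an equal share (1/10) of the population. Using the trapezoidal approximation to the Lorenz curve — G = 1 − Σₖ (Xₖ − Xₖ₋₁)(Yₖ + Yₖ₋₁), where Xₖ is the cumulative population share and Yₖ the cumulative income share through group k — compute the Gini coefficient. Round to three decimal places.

0.461

Cumulative income shares Yₖ: 0.0100, 0.0220, 0.0420, 0.0670, 0.1460, 0.2330, 0.3640, 0.5510, 0.7590, 1.0000
Σ (Xₖ−Xₖ₋₁)(Yₖ+Yₖ₋₁) = (1/10)(0.0100+0.0000) + (1/10)(0.0220+0.0100) + (1/10)(0.0420+0.0220) + (1/10)(0.0670+0.0420) + (1/10)(0.1460+0.0670) + (1/10)(0.2330+0.1460) + (1/10)(0.3640+0.2330) + (1/10)(0.5510+0.3640) + (1/10)(0.7590+0.5510) + (1/10)(1.0000+0.7590)
  = 0.0010 + 0.0032 + 0.0064 + 0.0109 + 0.0213 + 0.0379 + 0.0597 + 0.0915 + 0.1310 + 0.1759 = 0.5388
G = 1 − 0.5388 = 0.4612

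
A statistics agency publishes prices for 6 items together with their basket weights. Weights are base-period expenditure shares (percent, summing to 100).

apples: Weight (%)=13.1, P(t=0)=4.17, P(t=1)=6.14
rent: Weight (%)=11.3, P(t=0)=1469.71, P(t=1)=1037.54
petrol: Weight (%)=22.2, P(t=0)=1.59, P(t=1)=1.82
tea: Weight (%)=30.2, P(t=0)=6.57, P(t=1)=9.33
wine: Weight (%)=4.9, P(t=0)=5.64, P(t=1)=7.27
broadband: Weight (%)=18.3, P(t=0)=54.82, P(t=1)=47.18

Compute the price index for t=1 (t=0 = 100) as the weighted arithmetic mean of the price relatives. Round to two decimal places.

117.63

apples: 13.1 × (6.14/4.17) = 13.1 × 1.472422 = 19.2887
rent: 11.3 × (1037.54/1469.71) = 11.3 × 0.705949 = 7.9772
petrol: 22.2 × (1.82/1.59) = 22.2 × 1.144654 = 25.4113
tea: 30.2 × (9.33/6.57) = 30.2 × 1.420091 = 42.8868
wine: 4.9 × (7.27/5.64) = 4.9 × 1.289007 = 6.3161
broadband: 18.3 × (47.18/54.82) = 18.3 × 0.860635 = 15.7496
Index = Σ wᵢ·(p₁ᵢ/p₀ᵢ) = 19.2887 + 7.9772 + 25.4113 + 42.8868 + 6.3161 + 15.7496 = 117.6298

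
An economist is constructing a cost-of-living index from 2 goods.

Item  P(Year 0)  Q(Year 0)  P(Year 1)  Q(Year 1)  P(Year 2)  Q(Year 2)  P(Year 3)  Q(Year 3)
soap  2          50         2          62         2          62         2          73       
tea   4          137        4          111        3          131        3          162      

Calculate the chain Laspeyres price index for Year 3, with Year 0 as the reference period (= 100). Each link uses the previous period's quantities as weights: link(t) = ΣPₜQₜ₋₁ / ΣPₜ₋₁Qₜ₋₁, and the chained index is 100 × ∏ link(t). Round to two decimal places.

Link Year 0→Year 1:
ΣP(Year 1)Q(Year 0) = 2×50 + 4×137 = 100 + 548 = 648
ΣP(Year 0)Q(Year 0) = 2×50 + 4×137 = 100 + 548 = 648
link = 648/648 = 1.000000
Link Year 1→Year 2:
ΣP(Year 2)Q(Year 1) = 2×62 + 3×111 = 124 + 333 = 457
ΣP(Year 1)Q(Year 1) = 2×62 + 4×111 = 124 + 444 = 568
link = 457/568 = 0.804577
Link Year 2→Year 3:
ΣP(Year 3)Q(Year 2) = 2×62 + 3×131 = 124 + 393 = 517
ΣP(Year 2)Q(Year 2) = 2×62 + 3×131 = 124 + 393 = 517
link = 517/517 = 1.000000
Chained index = 100 × 1.000000 × 0.804577 × 1.000000 = 80.4577

80.46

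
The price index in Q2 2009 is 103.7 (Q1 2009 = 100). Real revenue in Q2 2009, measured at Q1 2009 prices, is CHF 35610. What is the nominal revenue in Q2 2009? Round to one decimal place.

Nominal = Real × (Index/100) = 35610 × (103.7/100)
        = 35610 × 1.037 = 36927.5700

36927.6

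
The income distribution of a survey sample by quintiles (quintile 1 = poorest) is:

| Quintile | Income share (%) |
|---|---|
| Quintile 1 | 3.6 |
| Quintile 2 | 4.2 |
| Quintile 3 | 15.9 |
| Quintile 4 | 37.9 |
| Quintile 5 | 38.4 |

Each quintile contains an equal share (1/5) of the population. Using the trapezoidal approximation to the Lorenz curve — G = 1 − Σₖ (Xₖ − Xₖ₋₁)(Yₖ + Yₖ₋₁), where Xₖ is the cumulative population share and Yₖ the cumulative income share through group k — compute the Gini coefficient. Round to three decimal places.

0.413

Cumulative income shares Yₖ: 0.0360, 0.0780, 0.2370, 0.6160, 1.0000
Σ (Xₖ−Xₖ₋₁)(Yₖ+Yₖ₋₁) = (1/5)(0.0360+0.0000) + (1/5)(0.0780+0.0360) + (1/5)(0.2370+0.0780) + (1/5)(0.6160+0.2370) + (1/5)(1.0000+0.6160)
  = 0.0072 + 0.0228 + 0.0630 + 0.1706 + 0.3232 = 0.5868
G = 1 − 0.5868 = 0.4132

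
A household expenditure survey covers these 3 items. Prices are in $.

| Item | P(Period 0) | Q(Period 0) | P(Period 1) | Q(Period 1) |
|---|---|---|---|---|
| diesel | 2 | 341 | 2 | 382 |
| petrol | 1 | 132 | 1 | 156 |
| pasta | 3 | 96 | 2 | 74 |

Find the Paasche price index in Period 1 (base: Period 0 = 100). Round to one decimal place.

Paasche price index uses current-period quantities as weights.
ΣP(Period 1)·Q(Period 1) = 2×382 + 1×156 + 2×74 = 764 + 156 + 148 = 1068
ΣP(Period 0)·Q(Period 1) = 2×382 + 1×156 + 3×74 = 764 + 156 + 222 = 1142
Index = 1068 / 1142 × 100 = 93.5201

93.5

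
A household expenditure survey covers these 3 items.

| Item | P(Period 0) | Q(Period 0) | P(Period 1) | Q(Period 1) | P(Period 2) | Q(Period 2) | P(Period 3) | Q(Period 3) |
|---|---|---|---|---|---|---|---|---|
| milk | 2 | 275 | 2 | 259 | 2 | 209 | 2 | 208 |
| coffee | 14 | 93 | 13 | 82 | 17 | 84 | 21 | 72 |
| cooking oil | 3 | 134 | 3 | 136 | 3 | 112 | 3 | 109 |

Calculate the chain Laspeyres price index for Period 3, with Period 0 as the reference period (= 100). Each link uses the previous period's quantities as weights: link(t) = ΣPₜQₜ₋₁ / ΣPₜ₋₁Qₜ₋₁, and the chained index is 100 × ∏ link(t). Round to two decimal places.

Link Period 0→Period 1:
ΣP(Period 1)Q(Period 0) = 2×275 + 13×93 + 3×134 = 550 + 1209 + 402 = 2161
ΣP(Period 0)Q(Period 0) = 2×275 + 14×93 + 3×134 = 550 + 1302 + 402 = 2254
link = 2161/2254 = 0.958740
Link Period 1→Period 2:
ΣP(Period 2)Q(Period 1) = 2×259 + 17×82 + 3×136 = 518 + 1394 + 408 = 2320
ΣP(Period 1)Q(Period 1) = 2×259 + 13×82 + 3×136 = 518 + 1066 + 408 = 1992
link = 2320/1992 = 1.164659
Link Period 2→Period 3:
ΣP(Period 3)Q(Period 2) = 2×209 + 21×84 + 3×112 = 418 + 1764 + 336 = 2518
ΣP(Period 2)Q(Period 2) = 2×209 + 17×84 + 3×112 = 418 + 1428 + 336 = 2182
link = 2518/2182 = 1.153987
Chained index = 100 × 0.958740 × 1.164659 × 1.153987 = 128.8548

128.85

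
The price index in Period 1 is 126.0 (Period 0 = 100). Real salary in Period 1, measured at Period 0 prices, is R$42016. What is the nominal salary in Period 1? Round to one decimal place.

Nominal = Real × (Index/100) = 42016 × (126.0/100)
        = 42016 × 1.260 = 52940.1600

52940.2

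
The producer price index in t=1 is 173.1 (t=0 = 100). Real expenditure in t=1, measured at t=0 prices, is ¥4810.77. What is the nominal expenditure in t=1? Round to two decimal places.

Nominal = Real × (Index/100) = 4810.77 × (173.1/100)
        = 4810.77 × 1.731 = 8327.4429

8327.44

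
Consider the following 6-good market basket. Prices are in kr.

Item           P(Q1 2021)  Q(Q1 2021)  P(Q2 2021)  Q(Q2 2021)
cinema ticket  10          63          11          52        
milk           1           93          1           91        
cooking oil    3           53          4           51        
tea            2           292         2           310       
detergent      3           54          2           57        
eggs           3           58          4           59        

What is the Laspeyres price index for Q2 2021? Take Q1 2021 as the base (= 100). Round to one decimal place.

Laspeyres price index uses base-period quantities as weights.
ΣP(Q2 2021)·Q(Q1 2021) = 11×63 + 1×93 + 4×53 + 2×292 + 2×54 + 4×58 = 693 + 93 + 212 + 584 + 108 + 232 = 1922
ΣP(Q1 2021)·Q(Q1 2021) = 10×63 + 1×93 + 3×53 + 2×292 + 3×54 + 3×58 = 630 + 93 + 159 + 584 + 162 + 174 = 1802
Index = 1922 / 1802 × 100 = 106.6593

106.7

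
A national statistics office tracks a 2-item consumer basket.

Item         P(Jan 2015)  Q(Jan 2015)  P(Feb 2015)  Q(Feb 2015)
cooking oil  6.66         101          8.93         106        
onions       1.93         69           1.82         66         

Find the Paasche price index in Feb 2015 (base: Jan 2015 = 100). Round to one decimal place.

Paasche price index uses current-period quantities as weights.
ΣP(Feb 2015)·Q(Feb 2015) = 8.93×106 + 1.82×66 = 946.58 + 120.12 = 1066.7
ΣP(Jan 2015)·Q(Feb 2015) = 6.66×106 + 1.93×66 = 705.96 + 127.38 = 833.34
Index = 1066.7 / 833.34 × 100 = 128.0030

128.0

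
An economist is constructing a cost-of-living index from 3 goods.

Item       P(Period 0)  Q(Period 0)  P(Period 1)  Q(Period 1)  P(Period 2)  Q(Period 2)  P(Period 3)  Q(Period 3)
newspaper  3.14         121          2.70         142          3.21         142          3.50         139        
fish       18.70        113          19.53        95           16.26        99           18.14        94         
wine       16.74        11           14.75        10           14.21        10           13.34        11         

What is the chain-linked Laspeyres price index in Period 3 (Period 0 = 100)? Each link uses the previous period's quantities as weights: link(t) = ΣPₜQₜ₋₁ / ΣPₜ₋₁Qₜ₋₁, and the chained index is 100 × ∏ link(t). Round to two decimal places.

99.37

Link Period 0→Period 1:
ΣP(Period 1)Q(Period 0) = 2.70×121 + 19.53×113 + 14.75×11 = 326.7 + 2206.89 + 162.25 = 2695.84
ΣP(Period 0)Q(Period 0) = 3.14×121 + 18.70×113 + 16.74×11 = 379.94 + 2113.1 + 184.14 = 2677.18
link = 2695.84/2677.18 = 1.006970
Link Period 1→Period 2:
ΣP(Period 2)Q(Period 1) = 3.21×142 + 16.26×95 + 14.21×10 = 455.82 + 1544.7 + 142.1 = 2142.62
ΣP(Period 1)Q(Period 1) = 2.70×142 + 19.53×95 + 14.75×10 = 383.4 + 1855.35 + 147.5 = 2386.25
link = 2142.62/2386.25 = 0.897903
Link Period 2→Period 3:
ΣP(Period 3)Q(Period 2) = 3.50×142 + 18.14×99 + 13.34×10 = 497 + 1795.86 + 133.4 = 2426.26
ΣP(Period 2)Q(Period 2) = 3.21×142 + 16.26×99 + 14.21×10 = 455.82 + 1609.74 + 142.1 = 2207.66
link = 2426.26/2207.66 = 1.099019
Chained index = 100 × 1.006970 × 0.897903 × 1.099019 = 99.3690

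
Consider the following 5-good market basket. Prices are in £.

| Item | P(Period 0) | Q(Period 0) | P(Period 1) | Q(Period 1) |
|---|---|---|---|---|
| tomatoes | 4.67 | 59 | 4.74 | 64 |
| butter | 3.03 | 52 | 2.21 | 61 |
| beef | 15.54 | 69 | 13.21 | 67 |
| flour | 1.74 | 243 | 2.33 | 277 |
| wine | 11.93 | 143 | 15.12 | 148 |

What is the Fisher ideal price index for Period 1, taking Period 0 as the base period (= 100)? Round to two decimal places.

111.26

Laspeyres component (base-period weights):
ΣP(Period 1)Q(Period 0) = 4.74×59 + 2.21×52 + 13.21×69 + 2.33×243 + 15.12×143 = 279.66 + 114.92 + 911.49 + 566.19 + 2162.16 = 4034.42
ΣP(Period 0)Q(Period 0) = 4.67×59 + 3.03×52 + 15.54×69 + 1.74×243 + 11.93×143 = 275.53 + 157.56 + 1072.26 + 422.82 + 1705.99 = 3634.16
L = 4034.42 / 3634.16 × 100 = 111.0138
Paasche component (current-period weights):
ΣP(Period 1)Q(Period 1) = 4.74×64 + 2.21×61 + 13.21×67 + 2.33×277 + 15.12×148 = 303.36 + 134.81 + 885.07 + 645.41 + 2237.76 = 4206.41
ΣP(Period 0)Q(Period 1) = 4.67×64 + 3.03×61 + 15.54×67 + 1.74×277 + 11.93×148 = 298.88 + 184.83 + 1041.18 + 481.98 + 1765.64 = 3772.51
P = 4206.41 / 3772.51 × 100 = 111.5016
Fisher = √(L × P) = √(111.0138 × 111.5016) = 111.2575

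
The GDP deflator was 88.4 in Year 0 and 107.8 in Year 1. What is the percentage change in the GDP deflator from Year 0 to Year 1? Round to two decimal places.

Change = (107.8 − 88.4) / 88.4 × 100
       = 19.4 / 88.4 × 100 = 21.9457%

21.95%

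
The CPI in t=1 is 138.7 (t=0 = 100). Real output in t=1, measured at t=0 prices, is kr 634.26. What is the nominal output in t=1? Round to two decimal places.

879.72

Nominal = Real × (Index/100) = 634.26 × (138.7/100)
        = 634.26 × 1.387 = 879.7186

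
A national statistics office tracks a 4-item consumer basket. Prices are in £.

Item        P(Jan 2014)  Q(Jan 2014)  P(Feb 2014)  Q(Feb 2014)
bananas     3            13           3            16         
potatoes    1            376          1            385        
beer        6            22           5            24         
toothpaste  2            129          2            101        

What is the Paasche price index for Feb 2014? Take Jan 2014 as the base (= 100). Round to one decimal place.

Paasche price index uses current-period quantities as weights.
ΣP(Feb 2014)·Q(Feb 2014) = 3×16 + 1×385 + 5×24 + 2×101 = 48 + 385 + 120 + 202 = 755
ΣP(Jan 2014)·Q(Feb 2014) = 3×16 + 1×385 + 6×24 + 2×101 = 48 + 385 + 144 + 202 = 779
Index = 755 / 779 × 100 = 96.9191

96.9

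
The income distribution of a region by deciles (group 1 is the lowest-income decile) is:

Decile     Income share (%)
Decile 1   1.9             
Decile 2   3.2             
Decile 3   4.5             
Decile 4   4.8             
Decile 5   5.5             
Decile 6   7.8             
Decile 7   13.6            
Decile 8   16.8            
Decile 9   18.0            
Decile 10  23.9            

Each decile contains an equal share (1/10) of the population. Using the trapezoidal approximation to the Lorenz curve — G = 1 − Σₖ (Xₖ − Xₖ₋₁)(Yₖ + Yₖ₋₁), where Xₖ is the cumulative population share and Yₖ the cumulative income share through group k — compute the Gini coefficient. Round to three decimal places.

0.392

Cumulative income shares Yₖ: 0.0190, 0.0510, 0.0960, 0.1440, 0.1990, 0.2770, 0.4130, 0.5810, 0.7610, 1.0000
Σ (Xₖ−Xₖ₋₁)(Yₖ+Yₖ₋₁) = (1/10)(0.0190+0.0000) + (1/10)(0.0510+0.0190) + (1/10)(0.0960+0.0510) + (1/10)(0.1440+0.0960) + (1/10)(0.1990+0.1440) + (1/10)(0.2770+0.1990) + (1/10)(0.4130+0.2770) + (1/10)(0.5810+0.4130) + (1/10)(0.7610+0.5810) + (1/10)(1.0000+0.7610)
  = 0.0019 + 0.0070 + 0.0147 + 0.0240 + 0.0343 + 0.0476 + 0.0690 + 0.0994 + 0.1342 + 0.1761 = 0.6082
G = 1 − 0.6082 = 0.3918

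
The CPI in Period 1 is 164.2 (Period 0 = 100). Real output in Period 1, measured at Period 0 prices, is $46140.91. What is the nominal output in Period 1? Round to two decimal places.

Nominal = Real × (Index/100) = 46140.91 × (164.2/100)
        = 46140.91 × 1.642 = 75763.3742

75763.37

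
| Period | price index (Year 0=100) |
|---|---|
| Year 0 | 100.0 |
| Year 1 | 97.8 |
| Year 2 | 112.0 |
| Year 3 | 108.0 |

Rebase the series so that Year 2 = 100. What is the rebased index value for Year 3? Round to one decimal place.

96.4

Rebased(Year 3) = 108.0 / 112.0 × 100 = 96.4286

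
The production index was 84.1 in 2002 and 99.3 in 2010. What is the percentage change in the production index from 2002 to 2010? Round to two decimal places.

18.07%

Change = (99.3 − 84.1) / 84.1 × 100
       = 15.2 / 84.1 × 100 = 18.0737%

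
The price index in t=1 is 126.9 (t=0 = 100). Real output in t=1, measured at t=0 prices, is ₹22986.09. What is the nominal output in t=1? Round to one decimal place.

29169.3

Nominal = Real × (Index/100) = 22986.09 × (126.9/100)
        = 22986.09 × 1.269 = 29169.3482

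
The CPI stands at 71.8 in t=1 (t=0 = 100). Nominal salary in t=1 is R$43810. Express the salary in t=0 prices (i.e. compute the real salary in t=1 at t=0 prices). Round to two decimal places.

61016.71

Real = Nominal ÷ (Index/100) = 43810 ÷ (71.8/100)
     = 43810 ÷ 0.718 = 61016.7131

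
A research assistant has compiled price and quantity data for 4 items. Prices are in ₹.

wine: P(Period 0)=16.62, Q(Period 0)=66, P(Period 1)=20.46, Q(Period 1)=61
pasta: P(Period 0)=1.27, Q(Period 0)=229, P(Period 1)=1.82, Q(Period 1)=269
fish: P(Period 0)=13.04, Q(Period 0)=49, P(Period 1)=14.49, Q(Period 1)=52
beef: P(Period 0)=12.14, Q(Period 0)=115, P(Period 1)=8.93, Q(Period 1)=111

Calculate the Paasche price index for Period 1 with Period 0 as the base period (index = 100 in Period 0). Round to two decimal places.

Paasche price index uses current-period quantities as weights.
ΣP(Period 1)·Q(Period 1) = 20.46×61 + 1.82×269 + 14.49×52 + 8.93×111 = 1248.06 + 489.58 + 753.48 + 991.23 = 3482.35
ΣP(Period 0)·Q(Period 1) = 16.62×61 + 1.27×269 + 13.04×52 + 12.14×111 = 1013.82 + 341.63 + 678.08 + 1347.54 = 3381.07
Index = 3482.35 / 3381.07 × 100 = 102.9955

103.00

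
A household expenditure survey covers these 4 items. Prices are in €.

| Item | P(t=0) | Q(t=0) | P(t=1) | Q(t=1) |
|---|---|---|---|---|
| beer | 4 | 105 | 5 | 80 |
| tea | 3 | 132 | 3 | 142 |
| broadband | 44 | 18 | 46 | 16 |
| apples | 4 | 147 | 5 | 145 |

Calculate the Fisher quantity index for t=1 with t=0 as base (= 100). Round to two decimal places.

Laspeyres component (base-period weights):
ΣP(t=0)Q(t=1) = 4×80 + 3×142 + 44×16 + 4×145 = 320 + 426 + 704 + 580 = 2030
ΣP(t=0)Q(t=0) = 4×105 + 3×132 + 44×18 + 4×147 = 420 + 396 + 792 + 588 = 2196
L = 2030 / 2196 × 100 = 92.4408
Paasche component (current-period weights):
ΣP(t=1)Q(t=1) = 5×80 + 3×142 + 46×16 + 5×145 = 400 + 426 + 736 + 725 = 2287
ΣP(t=1)Q(t=0) = 5×105 + 3×132 + 46×18 + 5×147 = 525 + 396 + 828 + 735 = 2484
P = 2287 / 2484 × 100 = 92.0692
Fisher = √(L × P) = √(92.4408 × 92.0692) = 92.2548

92.25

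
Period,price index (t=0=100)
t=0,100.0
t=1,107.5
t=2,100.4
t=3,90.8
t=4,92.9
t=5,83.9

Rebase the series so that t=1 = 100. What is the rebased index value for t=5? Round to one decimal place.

Rebased(t=5) = 83.9 / 107.5 × 100 = 78.0465

78.0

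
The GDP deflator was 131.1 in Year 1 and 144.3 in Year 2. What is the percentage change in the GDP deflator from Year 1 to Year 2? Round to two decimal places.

Change = (144.3 − 131.1) / 131.1 × 100
       = 13.2 / 131.1 × 100 = 10.0686%

10.07%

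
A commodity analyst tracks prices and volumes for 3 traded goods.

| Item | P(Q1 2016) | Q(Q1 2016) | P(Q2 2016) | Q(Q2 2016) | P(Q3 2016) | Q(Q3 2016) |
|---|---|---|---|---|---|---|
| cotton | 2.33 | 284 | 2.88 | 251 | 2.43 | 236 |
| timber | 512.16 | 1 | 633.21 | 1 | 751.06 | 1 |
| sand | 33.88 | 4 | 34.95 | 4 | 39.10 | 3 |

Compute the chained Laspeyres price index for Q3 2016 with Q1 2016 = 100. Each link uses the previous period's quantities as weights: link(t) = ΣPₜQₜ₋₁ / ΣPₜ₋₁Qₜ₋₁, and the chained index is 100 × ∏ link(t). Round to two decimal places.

123.25

Link Q1 2016→Q2 2016:
ΣP(Q2 2016)Q(Q1 2016) = 2.88×284 + 633.21×1 + 34.95×4 = 817.92 + 633.21 + 139.8 = 1590.93
ΣP(Q1 2016)Q(Q1 2016) = 2.33×284 + 512.16×1 + 33.88×4 = 661.72 + 512.16 + 135.52 = 1309.4
link = 1590.93/1309.4 = 1.215007
Link Q2 2016→Q3 2016:
ΣP(Q3 2016)Q(Q2 2016) = 2.43×251 + 751.06×1 + 39.10×4 = 609.93 + 751.06 + 156.4 = 1517.39
ΣP(Q2 2016)Q(Q2 2016) = 2.88×251 + 633.21×1 + 34.95×4 = 722.88 + 633.21 + 139.8 = 1495.89
link = 1517.39/1495.89 = 1.014373
Chained index = 100 × 1.215007 × 1.014373 = 123.2470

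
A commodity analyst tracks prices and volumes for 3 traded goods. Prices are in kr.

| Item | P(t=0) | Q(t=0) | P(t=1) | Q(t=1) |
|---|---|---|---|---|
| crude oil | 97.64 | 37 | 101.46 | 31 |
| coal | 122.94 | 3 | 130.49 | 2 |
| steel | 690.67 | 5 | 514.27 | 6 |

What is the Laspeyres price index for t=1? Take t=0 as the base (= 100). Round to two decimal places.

Laspeyres price index uses base-period quantities as weights.
ΣP(t=1)·Q(t=0) = 101.46×37 + 130.49×3 + 514.27×5 = 3754.02 + 391.47 + 2571.35 = 6716.84
ΣP(t=0)·Q(t=0) = 97.64×37 + 122.94×3 + 690.67×5 = 3612.68 + 368.82 + 3453.35 = 7434.85
Index = 6716.84 / 7434.85 × 100 = 90.3426

90.34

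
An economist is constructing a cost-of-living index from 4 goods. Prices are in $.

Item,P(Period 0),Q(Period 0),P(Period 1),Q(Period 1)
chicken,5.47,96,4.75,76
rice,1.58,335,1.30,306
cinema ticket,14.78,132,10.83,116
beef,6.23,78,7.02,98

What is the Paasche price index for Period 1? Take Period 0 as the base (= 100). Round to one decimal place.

Paasche price index uses current-period quantities as weights.
ΣP(Period 1)·Q(Period 1) = 4.75×76 + 1.30×306 + 10.83×116 + 7.02×98 = 361 + 397.8 + 1256.28 + 687.96 = 2703.04
ΣP(Period 0)·Q(Period 1) = 5.47×76 + 1.58×306 + 14.78×116 + 6.23×98 = 415.72 + 483.48 + 1714.48 + 610.54 = 3224.22
Index = 2703.04 / 3224.22 × 100 = 83.8355

83.8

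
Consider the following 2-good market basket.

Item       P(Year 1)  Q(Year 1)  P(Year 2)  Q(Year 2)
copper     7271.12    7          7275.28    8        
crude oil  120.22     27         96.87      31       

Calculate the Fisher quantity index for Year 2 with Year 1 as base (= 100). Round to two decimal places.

114.31

Laspeyres component (base-period weights):
ΣP(Year 1)Q(Year 2) = 7271.12×8 + 120.22×31 = 58168.96 + 3726.82 = 61895.78
ΣP(Year 1)Q(Year 1) = 7271.12×7 + 120.22×27 = 50897.84 + 3245.94 = 54143.78
L = 61895.78 / 54143.78 × 100 = 114.3174
Paasche component (current-period weights):
ΣP(Year 2)Q(Year 2) = 7275.28×8 + 96.87×31 = 58202.24 + 3002.97 = 61205.21
ΣP(Year 2)Q(Year 1) = 7275.28×7 + 96.87×27 = 50926.96 + 2615.49 = 53542.45
P = 61205.21 / 53542.45 × 100 = 114.3116
Fisher = √(L × P) = √(114.3174 × 114.3116) = 114.3145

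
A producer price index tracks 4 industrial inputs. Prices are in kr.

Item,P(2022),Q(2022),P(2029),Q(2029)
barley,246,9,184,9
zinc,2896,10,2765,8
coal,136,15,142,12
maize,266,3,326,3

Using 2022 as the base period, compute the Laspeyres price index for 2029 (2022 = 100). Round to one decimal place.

Laspeyres price index uses base-period quantities as weights.
ΣP(2029)·Q(2022) = 184×9 + 2765×10 + 142×15 + 326×3 = 1656 + 27650 + 2130 + 978 = 32414
ΣP(2022)·Q(2022) = 246×9 + 2896×10 + 136×15 + 266×3 = 2214 + 28960 + 2040 + 798 = 34012
Index = 32414 / 34012 × 100 = 95.3017

95.3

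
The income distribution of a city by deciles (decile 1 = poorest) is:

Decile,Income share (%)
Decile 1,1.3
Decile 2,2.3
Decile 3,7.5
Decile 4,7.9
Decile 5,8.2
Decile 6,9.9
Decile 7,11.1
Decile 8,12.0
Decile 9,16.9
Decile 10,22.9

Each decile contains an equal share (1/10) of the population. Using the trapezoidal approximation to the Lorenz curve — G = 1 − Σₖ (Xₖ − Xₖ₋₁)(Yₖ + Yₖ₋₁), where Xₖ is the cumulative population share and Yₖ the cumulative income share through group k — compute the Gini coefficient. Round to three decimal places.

Cumulative income shares Yₖ: 0.0130, 0.0360, 0.1110, 0.1900, 0.2720, 0.3710, 0.4820, 0.6020, 0.7710, 1.0000
Σ (Xₖ−Xₖ₋₁)(Yₖ+Yₖ₋₁) = (1/10)(0.0130+0.0000) + (1/10)(0.0360+0.0130) + (1/10)(0.1110+0.0360) + (1/10)(0.1900+0.1110) + (1/10)(0.2720+0.1900) + (1/10)(0.3710+0.2720) + (1/10)(0.4820+0.3710) + (1/10)(0.6020+0.4820) + (1/10)(0.7710+0.6020) + (1/10)(1.0000+0.7710)
  = 0.0013 + 0.0049 + 0.0147 + 0.0301 + 0.0462 + 0.0643 + 0.0853 + 0.1084 + 0.1373 + 0.1771 = 0.6696
G = 1 − 0.6696 = 0.3304

0.330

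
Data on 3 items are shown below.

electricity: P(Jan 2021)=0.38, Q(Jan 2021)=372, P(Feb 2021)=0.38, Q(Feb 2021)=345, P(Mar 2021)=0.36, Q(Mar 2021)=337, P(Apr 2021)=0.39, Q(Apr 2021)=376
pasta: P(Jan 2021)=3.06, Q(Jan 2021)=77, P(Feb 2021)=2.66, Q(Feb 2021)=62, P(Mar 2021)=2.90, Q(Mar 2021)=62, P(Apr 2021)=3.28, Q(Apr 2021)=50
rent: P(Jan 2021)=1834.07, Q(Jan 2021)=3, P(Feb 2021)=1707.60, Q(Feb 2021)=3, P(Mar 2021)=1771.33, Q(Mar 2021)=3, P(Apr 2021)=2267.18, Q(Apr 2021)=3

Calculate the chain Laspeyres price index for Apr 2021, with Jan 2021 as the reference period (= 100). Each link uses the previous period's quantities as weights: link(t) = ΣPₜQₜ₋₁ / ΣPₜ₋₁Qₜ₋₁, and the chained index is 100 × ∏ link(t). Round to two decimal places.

Link Jan 2021→Feb 2021:
ΣP(Feb 2021)Q(Jan 2021) = 0.38×372 + 2.66×77 + 1707.60×3 = 141.36 + 204.82 + 5122.8 = 5468.98
ΣP(Jan 2021)Q(Jan 2021) = 0.38×372 + 3.06×77 + 1834.07×3 = 141.36 + 235.62 + 5502.21 = 5879.19
link = 5468.98/5879.19 = 0.930227
Link Feb 2021→Mar 2021:
ΣP(Mar 2021)Q(Feb 2021) = 0.36×345 + 2.90×62 + 1771.33×3 = 124.2 + 179.8 + 5313.99 = 5617.99
ΣP(Feb 2021)Q(Feb 2021) = 0.38×345 + 2.66×62 + 1707.60×3 = 131.1 + 164.92 + 5122.8 = 5418.82
link = 5617.99/5418.82 = 1.036755
Link Mar 2021→Apr 2021:
ΣP(Apr 2021)Q(Mar 2021) = 0.39×337 + 3.28×62 + 2267.18×3 = 131.43 + 203.36 + 6801.54 = 7136.33
ΣP(Mar 2021)Q(Mar 2021) = 0.36×337 + 2.90×62 + 1771.33×3 = 121.32 + 179.8 + 5313.99 = 5615.11
link = 7136.33/5615.11 = 1.270915
Chained index = 100 × 0.930227 × 1.036755 × 1.270915 = 122.5693

122.57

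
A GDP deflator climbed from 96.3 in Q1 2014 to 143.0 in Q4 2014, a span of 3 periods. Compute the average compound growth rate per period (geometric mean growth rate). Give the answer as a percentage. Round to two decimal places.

Growth factor = (143.0/96.3)^(1/3) = (1.484943)^(1/3) = 1.140871
Growth rate = 1.140871 − 1 = 0.140871 = 14.0871%

14.09%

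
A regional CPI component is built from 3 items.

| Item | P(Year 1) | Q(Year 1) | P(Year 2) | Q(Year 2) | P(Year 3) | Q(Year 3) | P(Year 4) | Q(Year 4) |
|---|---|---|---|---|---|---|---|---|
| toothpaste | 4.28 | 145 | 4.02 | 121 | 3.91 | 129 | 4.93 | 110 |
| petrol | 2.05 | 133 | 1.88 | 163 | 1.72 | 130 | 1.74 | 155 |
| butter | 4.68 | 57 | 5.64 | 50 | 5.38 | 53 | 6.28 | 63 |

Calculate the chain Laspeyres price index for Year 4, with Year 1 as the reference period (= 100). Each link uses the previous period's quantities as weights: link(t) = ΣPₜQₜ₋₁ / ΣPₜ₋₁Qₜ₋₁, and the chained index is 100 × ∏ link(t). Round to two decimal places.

111.66

Link Year 1→Year 2:
ΣP(Year 2)Q(Year 1) = 4.02×145 + 1.88×133 + 5.64×57 = 582.9 + 250.04 + 321.48 = 1154.42
ΣP(Year 1)Q(Year 1) = 4.28×145 + 2.05×133 + 4.68×57 = 620.6 + 272.65 + 266.76 = 1160.01
link = 1154.42/1160.01 = 0.995181
Link Year 2→Year 3:
ΣP(Year 3)Q(Year 2) = 3.91×121 + 1.72×163 + 5.38×50 = 473.11 + 280.36 + 269 = 1022.47
ΣP(Year 2)Q(Year 2) = 4.02×121 + 1.88×163 + 5.64×50 = 486.42 + 306.44 + 282 = 1074.86
link = 1022.47/1074.86 = 0.951259
Link Year 3→Year 4:
ΣP(Year 4)Q(Year 3) = 4.93×129 + 1.74×130 + 6.28×53 = 635.97 + 226.2 + 332.84 = 1195.01
ΣP(Year 3)Q(Year 3) = 3.91×129 + 1.72×130 + 5.38×53 = 504.39 + 223.6 + 285.14 = 1013.13
link = 1195.01/1013.13 = 1.179523
Chained index = 100 × 0.995181 × 0.951259 × 1.179523 = 111.6624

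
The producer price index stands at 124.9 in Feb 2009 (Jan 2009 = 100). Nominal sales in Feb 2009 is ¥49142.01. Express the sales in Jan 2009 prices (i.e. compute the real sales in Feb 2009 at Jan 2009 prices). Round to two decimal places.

Real = Nominal ÷ (Index/100) = 49142.01 ÷ (124.9/100)
     = 49142.01 ÷ 1.249 = 39345.0841

39345.08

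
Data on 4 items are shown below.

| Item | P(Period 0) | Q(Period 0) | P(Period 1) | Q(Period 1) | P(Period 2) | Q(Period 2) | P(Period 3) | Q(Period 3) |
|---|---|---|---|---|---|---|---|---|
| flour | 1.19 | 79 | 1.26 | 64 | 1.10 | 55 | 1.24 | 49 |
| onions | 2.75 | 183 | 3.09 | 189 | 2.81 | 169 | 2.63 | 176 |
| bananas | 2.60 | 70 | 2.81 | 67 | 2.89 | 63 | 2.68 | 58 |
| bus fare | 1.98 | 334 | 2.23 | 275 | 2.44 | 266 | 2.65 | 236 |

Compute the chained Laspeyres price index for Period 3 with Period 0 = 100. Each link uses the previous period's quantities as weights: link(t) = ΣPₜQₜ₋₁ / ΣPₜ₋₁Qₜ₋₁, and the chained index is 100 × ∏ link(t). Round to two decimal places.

113.14

Link Period 0→Period 1:
ΣP(Period 1)Q(Period 0) = 1.26×79 + 3.09×183 + 2.81×70 + 2.23×334 = 99.54 + 565.47 + 196.7 + 744.82 = 1606.53
ΣP(Period 0)Q(Period 0) = 1.19×79 + 2.75×183 + 2.60×70 + 1.98×334 = 94.01 + 503.25 + 182 + 661.32 = 1440.58
link = 1606.53/1440.58 = 1.115197
Link Period 1→Period 2:
ΣP(Period 2)Q(Period 1) = 1.10×64 + 2.81×189 + 2.89×67 + 2.44×275 = 70.4 + 531.09 + 193.63 + 671 = 1466.12
ΣP(Period 1)Q(Period 1) = 1.26×64 + 3.09×189 + 2.81×67 + 2.23×275 = 80.64 + 584.01 + 188.27 + 613.25 = 1466.17
link = 1466.12/1466.17 = 0.999966
Link Period 2→Period 3:
ΣP(Period 3)Q(Period 2) = 1.24×55 + 2.63×169 + 2.68×63 + 2.65×266 = 68.2 + 444.47 + 168.84 + 704.9 = 1386.41
ΣP(Period 2)Q(Period 2) = 1.10×55 + 2.81×169 + 2.89×63 + 2.44×266 = 60.5 + 474.89 + 182.07 + 649.04 = 1366.5
link = 1386.41/1366.5 = 1.014570
Chained index = 100 × 1.115197 × 0.999966 × 1.014570 = 113.1407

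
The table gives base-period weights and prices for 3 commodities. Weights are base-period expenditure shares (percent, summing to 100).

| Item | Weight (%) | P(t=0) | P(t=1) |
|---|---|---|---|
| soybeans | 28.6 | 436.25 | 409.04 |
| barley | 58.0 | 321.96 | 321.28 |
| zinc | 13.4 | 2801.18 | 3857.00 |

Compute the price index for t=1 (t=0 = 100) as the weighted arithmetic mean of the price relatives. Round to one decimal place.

103.1

soybeans: 28.6 × (409.04/436.25) = 28.6 × 0.937628 = 26.8161
barley: 58.0 × (321.28/321.96) = 58.0 × 0.997888 = 57.8775
zinc: 13.4 × (3857.00/2801.18) = 13.4 × 1.376920 = 18.4507
Index = Σ wᵢ·(p₁ᵢ/p₀ᵢ) = 26.8161 + 57.8775 + 18.4507 = 103.1444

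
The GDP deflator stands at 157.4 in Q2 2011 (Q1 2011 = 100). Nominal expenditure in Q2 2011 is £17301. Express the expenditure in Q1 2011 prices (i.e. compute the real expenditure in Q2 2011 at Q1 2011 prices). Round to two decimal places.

10991.74

Real = Nominal ÷ (Index/100) = 17301 ÷ (157.4/100)
     = 17301 ÷ 1.574 = 10991.7408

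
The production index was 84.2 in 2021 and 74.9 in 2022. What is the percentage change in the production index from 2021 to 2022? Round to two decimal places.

-11.05%

Change = (74.9 − 84.2) / 84.2 × 100
       = -9.3 / 84.2 × 100 = -11.0451%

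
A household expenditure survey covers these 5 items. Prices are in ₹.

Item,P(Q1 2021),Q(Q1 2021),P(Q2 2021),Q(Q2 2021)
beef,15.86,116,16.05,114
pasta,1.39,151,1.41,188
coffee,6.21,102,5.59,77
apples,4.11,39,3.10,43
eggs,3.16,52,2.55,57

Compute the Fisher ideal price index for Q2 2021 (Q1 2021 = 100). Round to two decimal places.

96.45

Laspeyres component (base-period weights):
ΣP(Q2 2021)Q(Q1 2021) = 16.05×116 + 1.41×151 + 5.59×102 + 3.10×39 + 2.55×52 = 1861.8 + 212.91 + 570.18 + 120.9 + 132.6 = 2898.39
ΣP(Q1 2021)Q(Q1 2021) = 15.86×116 + 1.39×151 + 6.21×102 + 4.11×39 + 3.16×52 = 1839.76 + 209.89 + 633.42 + 160.29 + 164.32 = 3007.68
L = 2898.39 / 3007.68 × 100 = 96.3663
Paasche component (current-period weights):
ΣP(Q2 2021)Q(Q2 2021) = 16.05×114 + 1.41×188 + 5.59×77 + 3.10×43 + 2.55×57 = 1829.7 + 265.08 + 430.43 + 133.3 + 145.35 = 2803.86
ΣP(Q1 2021)Q(Q2 2021) = 15.86×114 + 1.39×188 + 6.21×77 + 4.11×43 + 3.16×57 = 1808.04 + 261.32 + 478.17 + 176.73 + 180.12 = 2904.38
P = 2803.86 / 2904.38 × 100 = 96.5390
Fisher = √(L × P) = √(96.3663 × 96.5390) = 96.4526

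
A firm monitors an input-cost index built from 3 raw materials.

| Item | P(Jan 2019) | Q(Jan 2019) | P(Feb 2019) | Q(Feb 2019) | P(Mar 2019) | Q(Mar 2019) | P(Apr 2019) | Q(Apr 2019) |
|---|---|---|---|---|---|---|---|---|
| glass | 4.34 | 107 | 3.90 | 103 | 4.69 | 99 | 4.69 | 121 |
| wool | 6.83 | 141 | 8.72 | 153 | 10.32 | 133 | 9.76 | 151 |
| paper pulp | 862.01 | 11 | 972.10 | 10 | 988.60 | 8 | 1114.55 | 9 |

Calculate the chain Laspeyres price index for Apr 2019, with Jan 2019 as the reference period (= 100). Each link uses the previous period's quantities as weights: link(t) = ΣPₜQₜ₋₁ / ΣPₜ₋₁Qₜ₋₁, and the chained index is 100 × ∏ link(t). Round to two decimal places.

129.26

Link Jan 2019→Feb 2019:
ΣP(Feb 2019)Q(Jan 2019) = 3.90×107 + 8.72×141 + 972.10×11 = 417.3 + 1229.52 + 10693.1 = 12339.92
ΣP(Jan 2019)Q(Jan 2019) = 4.34×107 + 6.83×141 + 862.01×11 = 464.38 + 963.03 + 9482.11 = 10909.52
link = 12339.92/10909.52 = 1.131115
Link Feb 2019→Mar 2019:
ΣP(Mar 2019)Q(Feb 2019) = 4.69×103 + 10.32×153 + 988.60×10 = 483.07 + 1578.96 + 9886 = 11948.03
ΣP(Feb 2019)Q(Feb 2019) = 3.90×103 + 8.72×153 + 972.10×10 = 401.7 + 1334.16 + 9721 = 11456.86
link = 11948.03/11456.86 = 1.042871
Link Mar 2019→Apr 2019:
ΣP(Apr 2019)Q(Mar 2019) = 4.69×99 + 9.76×133 + 1114.55×8 = 464.31 + 1298.08 + 8916.4 = 10678.79
ΣP(Mar 2019)Q(Mar 2019) = 4.69×99 + 10.32×133 + 988.60×8 = 464.31 + 1372.56 + 7908.8 = 9745.67
link = 10678.79/9745.67 = 1.095747
Chained index = 100 × 1.131115 × 1.042871 × 1.095747 = 129.2551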